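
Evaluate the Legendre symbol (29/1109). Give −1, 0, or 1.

Reciprocity: 29 ≡ 1 and 1109 ≡ 1 (mod 4), so (29/1109) = +(1109/29).
Reduce top mod 29: now compute (7/29).
Reciprocity: 7 ≡ 3 and 29 ≡ 1 (mod 4), so (7/29) = +(29/7).
Reduce top mod 7: now compute (1/7).
Reached (1/7) = 1. Collecting the sign flips along the way, the symbol is +1.

1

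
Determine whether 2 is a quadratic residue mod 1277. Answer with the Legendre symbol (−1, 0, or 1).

Pull out 2: since 1277 ≡ 5 (mod 8), (2/1277) = -1.
Reached (1/1277) = 1. Collecting the sign flips along the way, the symbol is -1.

-1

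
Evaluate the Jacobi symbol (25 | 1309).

1

Reciprocity: 25 ≡ 1 and 1309 ≡ 1 (mod 4), so (25/1309) = +(1309/25).
Reduce top mod 25: now compute (9/25).
Reciprocity: 9 ≡ 1 and 25 ≡ 1 (mod 4), so (9/25) = +(25/9).
Reduce top mod 9: now compute (7/9).
Reciprocity: 7 ≡ 3 and 9 ≡ 1 (mod 4), so (7/9) = +(9/7).
Reduce top mod 7: now compute (2/7).
Pull out 2: since 7 ≡ 7 (mod 8), (2/7) = +1.
Reached (1/7) = 1. Collecting the sign flips along the way, the symbol is +1.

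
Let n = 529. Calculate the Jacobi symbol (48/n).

1

Pull out 2^4: since 529 ≡ 1 (mod 8), (2/529) = +1, so (2/529)^4 = +1.
Reciprocity: 3 ≡ 3 and 529 ≡ 1 (mod 4), so (3/529) = +(529/3).
Reduce top mod 3: now compute (1/3).
Reached (1/3) = 1. Collecting the sign flips along the way, the symbol is +1.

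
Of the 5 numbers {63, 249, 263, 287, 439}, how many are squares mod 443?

(63/443) = -1 → non-residue.
(249/443) = -1 → non-residue.
(263/443) = +1 → QR.
(287/443) = -1 → non-residue.
(439/443) = -1 → non-residue.
Total quadratic residues among the 5: 1.

1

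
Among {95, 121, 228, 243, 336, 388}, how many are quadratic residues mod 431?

(95/431) = +1 → QR.
(121/431) = +1 → QR.
(228/431) = +1 → QR.
(243/431) = +1 → QR.
(336/431) = -1 → non-residue.
(388/431) = +1 → QR.
Total quadratic residues among the 6: 5.

5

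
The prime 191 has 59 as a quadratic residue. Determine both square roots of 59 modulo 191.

Since 191 ≡ 3 (mod 4), a square root of 59 is 59^((191+1)/4) = 59^48 mod 191.
Repeated squaring: 59^2≡43, 59^4≡130, 59^8≡92, 59^16≡60, 59^32≡162 (mod 191).
59^48 = 59^(32+16) ≡ 170 (mod 191).
Check: 170² = 28900 ≡ 59 (mod 191). The two roots are 21 and 170.

21, 170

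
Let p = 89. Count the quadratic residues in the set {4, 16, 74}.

2

(4/89) = +1 → QR.
(16/89) = +1 → QR.
(74/89) = -1 → non-residue.
Total quadratic residues among the 3: 2.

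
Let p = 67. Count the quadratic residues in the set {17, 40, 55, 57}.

3

(17/67) = +1 → QR.
(40/67) = +1 → QR.
(55/67) = +1 → QR.
(57/67) = -1 → non-residue.
Total quadratic residues among the 4: 3.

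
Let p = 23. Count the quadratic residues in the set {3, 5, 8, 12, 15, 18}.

(3/23) = +1 → QR.
(5/23) = -1 → non-residue.
(8/23) = +1 → QR.
(12/23) = +1 → QR.
(15/23) = -1 → non-residue.
(18/23) = +1 → QR.
Total quadratic residues among the 6: 4.

4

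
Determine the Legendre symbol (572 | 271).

First reduce: 572 ≡ 30 (mod 271).
Pull out 2: since 271 ≡ 7 (mod 8), (2/271) = +1.
Reciprocity: 15 ≡ 3 and 271 ≡ 3 (mod 4), so (15/271) = −(271/15).
Reduce top mod 15: now compute (1/15).
Reached (1/15) = 1. Collecting the sign flips along the way, the symbol is -1.

-1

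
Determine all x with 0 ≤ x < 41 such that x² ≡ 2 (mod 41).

17, 24

41 ≡ 1 (mod 4), so we find a root by search.
Trying successive values, 17² = 289 ≡ 2 (mod 41). The other root is 41 − 17 = 24.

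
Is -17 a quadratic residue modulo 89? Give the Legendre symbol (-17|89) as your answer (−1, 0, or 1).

Euler's criterion: (-17/89) ≡ 72^44 (mod 89).
72^2 ≡ 22 (mod 89)
72^4 ≡ 39 (mod 89)
72^8 ≡ 8 (mod 89)
72^16 ≡ 64 (mod 89)
72^32 ≡ 2 (mod 89)
72^44 = 72^(32+8+4) ≡ 1 (mod 89).
Result is 1, so (-17/89) = 1.

1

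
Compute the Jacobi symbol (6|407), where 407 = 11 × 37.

1

Pull out 2: since 407 ≡ 7 (mod 8), (2/407) = +1.
Reciprocity: 3 ≡ 3 and 407 ≡ 3 (mod 4), so (3/407) = −(407/3).
Reduce top mod 3: now compute (2/3).
Pull out 2: since 3 ≡ 3 (mod 8), (2/3) = -1.
Reached (1/3) = 1. Collecting the sign flips along the way, the symbol is +1.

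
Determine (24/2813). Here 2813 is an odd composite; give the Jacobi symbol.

1

Pull out 2^3: since 2813 ≡ 5 (mod 8), (2/2813) = -1, so (2/2813)^3 = -1.
Reciprocity: 3 ≡ 3 and 2813 ≡ 1 (mod 4), so (3/2813) = +(2813/3).
Reduce top mod 3: now compute (2/3).
Pull out 2: since 3 ≡ 3 (mod 8), (2/3) = -1.
Reached (1/3) = 1. Collecting the sign flips along the way, the symbol is +1.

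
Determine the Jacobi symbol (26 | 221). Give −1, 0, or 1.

0

Pull out 2: since 221 ≡ 5 (mod 8), (2/221) = -1.
Reciprocity: 13 ≡ 1 and 221 ≡ 1 (mod 4), so (13/221) = +(221/13).
Reduce top mod 13: now compute (0/13).
Top reduces to 0: gcd > 1, so the symbol is 0.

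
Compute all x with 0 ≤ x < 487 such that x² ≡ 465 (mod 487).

Since 487 ≡ 3 (mod 4), a square root of 465 is 465^((487+1)/4) = 465^122 mod 487.
Repeated squaring: 465^2≡484, 465^4≡9, 465^8≡81, 465^16≡230, 465^32≡304, 465^64≡373 (mod 487).
465^122 = 465^(64+32+16+8+2) ≡ 168 (mod 487).
Check: 168² = 28224 ≡ 465 (mod 487). The two roots are 168 and 319.

168, 319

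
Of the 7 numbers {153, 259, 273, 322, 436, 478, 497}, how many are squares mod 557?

6

(153/557) = +1 → QR.
(259/557) = -1 → non-residue.
(273/557) = +1 → QR.
(322/557) = +1 → QR.
(436/557) = +1 → QR.
(478/557) = +1 → QR.
(497/557) = +1 → QR.
Total quadratic residues among the 7: 6.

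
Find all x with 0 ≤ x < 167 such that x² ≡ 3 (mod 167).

62, 105

Since 167 ≡ 3 (mod 4), a square root of 3 is 3^((167+1)/4) = 3^42 mod 167.
Repeated squaring: 3^2≡9, 3^4≡81, 3^8≡48, 3^16≡133, 3^32≡154 (mod 167).
3^42 = 3^(32+8+2) ≡ 62 (mod 167).
Check: 62² = 3844 ≡ 3 (mod 167). The two roots are 62 and 105.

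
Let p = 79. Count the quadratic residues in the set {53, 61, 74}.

0

(53/79) = -1 → non-residue.
(61/79) = -1 → non-residue.
(74/79) = -1 → non-residue.
Total quadratic residues among the 3: 0.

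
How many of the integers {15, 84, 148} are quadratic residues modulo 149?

1

(15/149) = -1 → non-residue.
(84/149) = -1 → non-residue.
(148/149) = +1 → QR.
Total quadratic residues among the 3: 1.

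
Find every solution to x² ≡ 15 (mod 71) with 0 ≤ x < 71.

Since 71 ≡ 3 (mod 4), a square root of 15 is 15^((71+1)/4) = 15^18 mod 71.
Repeated squaring: 15^2≡12, 15^4≡2, 15^8≡4, 15^16≡16 (mod 71).
15^18 = 15^(16+2) ≡ 50 (mod 71).
Check: 50² = 2500 ≡ 15 (mod 71). The two roots are 21 and 50.

21, 50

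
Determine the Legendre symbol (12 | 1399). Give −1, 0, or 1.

-1

Pull out 2^2: since 1399 ≡ 7 (mod 8), (2/1399) = +1, so (2/1399)^2 = +1.
Reciprocity: 3 ≡ 3 and 1399 ≡ 3 (mod 4), so (3/1399) = −(1399/3).
Reduce top mod 3: now compute (1/3).
Reached (1/3) = 1. Collecting the sign flips along the way, the symbol is -1.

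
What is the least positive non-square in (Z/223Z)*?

3

(2/223) = +1, so 2 is a residue.
(3/223) = −1, so 3 is the smallest positive non-residue mod 223.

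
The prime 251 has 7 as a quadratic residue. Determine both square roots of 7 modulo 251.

42, 209

Since 251 ≡ 3 (mod 4), a square root of 7 is 7^((251+1)/4) = 7^63 mod 251.
Repeated squaring: 7^2≡49, 7^4≡142, 7^8≡84, 7^16≡28, 7^32≡31 (mod 251).
7^63 = 7^(32+16+8+4+2+1) ≡ 209 (mod 251).
Check: 209² = 43681 ≡ 7 (mod 251). The two roots are 42 and 209.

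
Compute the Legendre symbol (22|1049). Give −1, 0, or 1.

Euler's criterion: (22/1049) ≡ 22^524 (mod 1049).
22^2 ≡ 484 (mod 1049)
22^4 ≡ 329 (mod 1049)
22^8 ≡ 194 (mod 1049)
22^16 ≡ 921 (mod 1049)
22^32 ≡ 649 (mod 1049)
22^64 ≡ 552 (mod 1049)
22^128 ≡ 494 (mod 1049)
22^256 ≡ 668 (mod 1049)
22^512 ≡ 399 (mod 1049)
22^524 = 22^(512+8+4) ≡ 1 (mod 1049).
Result is 1, so (22/1049) = 1.

1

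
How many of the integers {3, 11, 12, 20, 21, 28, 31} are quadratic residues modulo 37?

(3/37) = +1 → QR.
(11/37) = +1 → QR.
(12/37) = +1 → QR.
(20/37) = -1 → non-residue.
(21/37) = +1 → QR.
(28/37) = +1 → QR.
(31/37) = -1 → non-residue.
Total quadratic residues among the 7: 5.

5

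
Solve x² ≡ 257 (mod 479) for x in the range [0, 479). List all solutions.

89, 390

Since 479 ≡ 3 (mod 4), a square root of 257 is 257^((479+1)/4) = 257^120 mod 479.
Repeated squaring: 257^2≡426, 257^4≡414, 257^8≡393, 257^16≡211, 257^32≡453, 257^64≡197 (mod 479).
257^120 = 257^(64+32+16+8) ≡ 89 (mod 479).
Check: 89² = 7921 ≡ 257 (mod 479). The two roots are 89 and 390.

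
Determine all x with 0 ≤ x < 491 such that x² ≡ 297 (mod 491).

Since 491 ≡ 3 (mod 4), a square root of 297 is 297^((491+1)/4) = 297^123 mod 491.
Repeated squaring: 297^2≡320, 297^4≡272, 297^8≡334, 297^16≡99, 297^32≡472, 297^64≡361 (mod 491).
297^123 = 297^(64+32+16+8+2+1) ≡ 65 (mod 491).
Check: 65² = 4225 ≡ 297 (mod 491). The two roots are 65 and 426.

65, 426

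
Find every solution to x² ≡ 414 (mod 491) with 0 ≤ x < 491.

Since 491 ≡ 3 (mod 4), a square root of 414 is 414^((491+1)/4) = 414^123 mod 491.
Repeated squaring: 414^2≡37, 414^4≡387, 414^8≡14, 414^16≡196, 414^32≡118, 414^64≡176 (mod 491).
414^123 = 414^(64+32+16+8+2+1) ≡ 333 (mod 491).
Check: 333² = 110889 ≡ 414 (mod 491). The two roots are 158 and 333.

158, 333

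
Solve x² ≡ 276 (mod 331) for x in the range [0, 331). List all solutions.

40, 291

Since 331 ≡ 3 (mod 4), a square root of 276 is 276^((331+1)/4) = 276^83 mod 331.
Repeated squaring: 276^2≡46, 276^4≡130, 276^8≡19, 276^16≡30, 276^32≡238, 276^64≡43 (mod 331).
276^83 = 276^(64+16+2+1) ≡ 291 (mod 331).
Check: 291² = 84681 ≡ 276 (mod 331). The two roots are 40 and 291.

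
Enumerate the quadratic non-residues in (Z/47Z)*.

5, 10, 11, 13, 15, 19, 20, 22, 23, 26, 29, 30, 31, 33, 35, 38, 39, 40, 41, 43, 44, 45, 46

Square k = 1,…,23 (k and 47−k give the same square):
1²=1, 2²=4, 3²=9, 4²=16, 5²=25, 6²=36, 7²≡2, 8²≡17, 9²≡34, 10²≡6, 11²≡27, 12²≡3, 13²≡28, 14²≡8, 15²≡37, 16²≡21, 17²≡7, 18²≡42, 19²≡32, 20²≡24, 21²≡18, 22²≡14, 23²≡12 (mod 47).
The residues are {1, 2, 3, 4, 6, 7, 8, 9, 12, 14, 16, 17, 18, 21, 24, 25, 27, 28, 32, 34, 36, 37, 42}; the non-residues are the remaining 23 nonzero classes.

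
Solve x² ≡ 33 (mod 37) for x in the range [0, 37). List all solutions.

37 ≡ 1 (mod 4), so we find a root by search.
Trying successive values, 12² = 144 ≡ 33 (mod 37). The other root is 37 − 12 = 25.

12, 25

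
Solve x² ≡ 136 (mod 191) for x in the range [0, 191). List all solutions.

30, 161

Since 191 ≡ 3 (mod 4), a square root of 136 is 136^((191+1)/4) = 136^48 mod 191.
Repeated squaring: 136^2≡160, 136^4≡6, 136^8≡36, 136^16≡150, 136^32≡153 (mod 191).
136^48 = 136^(32+16) ≡ 30 (mod 191).
Check: 30² = 900 ≡ 136 (mod 191). The two roots are 30 and 161.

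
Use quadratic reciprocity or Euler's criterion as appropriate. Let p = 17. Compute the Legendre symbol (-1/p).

1

First reduce: -1 ≡ 16 (mod 17).
Pull out 2^4: since 17 ≡ 1 (mod 8), (2/17) = +1, so (2/17)^4 = +1.
Reached (1/17) = 1. Collecting the sign flips along the way, the symbol is +1.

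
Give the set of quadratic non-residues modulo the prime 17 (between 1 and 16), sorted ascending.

Square k = 1,…,8 (k and 17−k give the same square):
1²=1, 2²=4, 3²=9, 4²=16, 5²≡8, 6²≡2, 7²≡15, 8²≡13 (mod 17).
The residues are {1, 2, 4, 8, 9, 13, 15, 16}; the non-residues are the remaining 8 nonzero classes.

3, 5, 6, 7, 10, 11, 12, 14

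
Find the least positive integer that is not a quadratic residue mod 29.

(2/29) = −1, so 2 is the smallest positive non-residue mod 29.

2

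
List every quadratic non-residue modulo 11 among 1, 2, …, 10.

2,6,7,8,10

Square k = 1,…,5 (k and 11−k give the same square):
1²=1, 2²=4, 3²=9, 4²≡5, 5²≡3 (mod 11).
The residues are {1, 3, 4, 5, 9}; the non-residues are the remaining 5 nonzero classes.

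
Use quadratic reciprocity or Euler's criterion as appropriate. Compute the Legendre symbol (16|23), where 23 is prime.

Euler's criterion: (16/23) ≡ 16^11 (mod 23).
16^2 ≡ 3 (mod 23)
16^4 ≡ 9 (mod 23)
16^8 ≡ 12 (mod 23)
16^11 = 16^(8+2+1) ≡ 1 (mod 23).
Result is 1, so (16/23) = 1.

1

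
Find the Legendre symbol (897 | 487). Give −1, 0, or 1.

First reduce: 897 ≡ 410 (mod 487).
Pull out 2: since 487 ≡ 7 (mod 8), (2/487) = +1.
Reciprocity: 205 ≡ 1 and 487 ≡ 3 (mod 4), so (205/487) = +(487/205).
Reduce top mod 205: now compute (77/205).
Reciprocity: 77 ≡ 1 and 205 ≡ 1 (mod 4), so (77/205) = +(205/77).
Reduce top mod 77: now compute (51/77).
Reciprocity: 51 ≡ 3 and 77 ≡ 1 (mod 4), so (51/77) = +(77/51).
Reduce top mod 51: now compute (26/51).
Pull out 2: since 51 ≡ 3 (mod 8), (2/51) = -1.
Reciprocity: 13 ≡ 1 and 51 ≡ 3 (mod 4), so (13/51) = +(51/13).
Reduce top mod 13: now compute (12/13).
Pull out 2^2: since 13 ≡ 5 (mod 8), (2/13) = -1, so (2/13)^2 = +1.
Reciprocity: 3 ≡ 3 and 13 ≡ 1 (mod 4), so (3/13) = +(13/3).
Reduce top mod 3: now compute (1/3).
Reached (1/3) = 1. Collecting the sign flips along the way, the symbol is -1.

-1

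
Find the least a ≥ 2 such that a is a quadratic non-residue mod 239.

7

(2/239) = +1, so 2 is a residue.
(3/239) = +1, so 3 is a residue.
(4/239) = +1, so 4 is a residue.
(5/239) = +1, so 5 is a residue.
(6/239) = +1, so 6 is a residue.
(7/239) = −1, so 7 is the smallest positive non-residue mod 239.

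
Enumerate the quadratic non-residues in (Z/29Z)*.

2,3,8,10,11,12,14,15,17,18,19,21,26,27

Square k = 1,…,14 (k and 29−k give the same square):
1²=1, 2²=4, 3²=9, 4²=16, 5²=25, 6²≡7, 7²≡20, 8²≡6, 9²≡23, 10²≡13, 11²≡5, 12²≡28, 13²≡24, 14²≡22 (mod 29).
The residues are {1, 4, 5, 6, 7, 9, 13, 16, 20, 22, 23, 24, 25, 28}; the non-residues are the remaining 14 nonzero classes.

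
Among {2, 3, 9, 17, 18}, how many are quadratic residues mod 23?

(2/23) = +1 → QR.
(3/23) = +1 → QR.
(9/23) = +1 → QR.
(17/23) = -1 → non-residue.
(18/23) = +1 → QR.
Total quadratic residues among the 5: 4.

4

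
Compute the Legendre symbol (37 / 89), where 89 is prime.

Reciprocity: 37 ≡ 1 and 89 ≡ 1 (mod 4), so (37/89) = +(89/37).
Reduce top mod 37: now compute (15/37).
Reciprocity: 15 ≡ 3 and 37 ≡ 1 (mod 4), so (15/37) = +(37/15).
Reduce top mod 15: now compute (7/15).
Reciprocity: 7 ≡ 3 and 15 ≡ 3 (mod 4), so (7/15) = −(15/7).
Reduce top mod 7: now compute (1/7).
Reached (1/7) = 1. Collecting the sign flips along the way, the symbol is -1.

-1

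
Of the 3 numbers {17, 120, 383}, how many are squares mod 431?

1

(17/431) = -1 → non-residue.
(120/431) = +1 → QR.
(383/431) = -1 → non-residue.
Total quadratic residues among the 3: 1.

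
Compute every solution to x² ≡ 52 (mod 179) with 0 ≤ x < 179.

Since 179 ≡ 3 (mod 4), a square root of 52 is 52^((179+1)/4) = 52^45 mod 179.
Repeated squaring: 52^2≡19, 52^4≡3, 52^8≡9, 52^16≡81, 52^32≡117 (mod 179).
52^45 = 52^(32+8+4+1) ≡ 125 (mod 179).
Check: 125² = 15625 ≡ 52 (mod 179). The two roots are 54 and 125.

54, 125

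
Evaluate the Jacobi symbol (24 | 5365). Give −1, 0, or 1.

-1

Pull out 2^3: since 5365 ≡ 5 (mod 8), (2/5365) = -1, so (2/5365)^3 = -1.
Reciprocity: 3 ≡ 3 and 5365 ≡ 1 (mod 4), so (3/5365) = +(5365/3).
Reduce top mod 3: now compute (1/3).
Reached (1/3) = 1. Collecting the sign flips along the way, the symbol is -1.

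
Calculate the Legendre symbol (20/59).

1

Pull out 2^2: since 59 ≡ 3 (mod 8), (2/59) = -1, so (2/59)^2 = +1.
Reciprocity: 5 ≡ 1 and 59 ≡ 3 (mod 4), so (5/59) = +(59/5).
Reduce top mod 5: now compute (4/5).
Pull out 2^2: since 5 ≡ 5 (mod 8), (2/5) = -1, so (2/5)^2 = +1.
Reached (1/5) = 1. Collecting the sign flips along the way, the symbol is +1.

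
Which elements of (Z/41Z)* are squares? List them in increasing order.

Square k = 1,…,20 (k and 41−k give the same square):
1²=1, 2²=4, 3²=9, 4²=16, 5²=25, 6²=36, 7²≡8, 8²≡23, 9²≡40, 10²≡18, 11²≡39, 12²≡21, 13²≡5, 14²≡32, 15²≡20, 16²≡10, 17²≡2, 18²≡37, 19²≡33, 20²≡31 (mod 41).
So the quadratic residues mod 41 are {1, 2, 4, 5, 8, 9, 10, 16, 18, 20, 21, 23, 25, 31, 32, 33, 36, 37, 39, 40}.

1 2 4 5 8 9 10 16 18 20 21 23 25 31 32 33 36 37 39 40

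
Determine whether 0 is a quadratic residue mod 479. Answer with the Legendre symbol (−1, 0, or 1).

0

Top reduces to 0: gcd > 1, so the symbol is 0.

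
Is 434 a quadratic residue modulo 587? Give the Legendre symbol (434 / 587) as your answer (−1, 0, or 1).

-1

Pull out 2: since 587 ≡ 3 (mod 8), (2/587) = -1.
Reciprocity: 217 ≡ 1 and 587 ≡ 3 (mod 4), so (217/587) = +(587/217).
Reduce top mod 217: now compute (153/217).
Reciprocity: 153 ≡ 1 and 217 ≡ 1 (mod 4), so (153/217) = +(217/153).
Reduce top mod 153: now compute (64/153).
Pull out 2^6: since 153 ≡ 1 (mod 8), (2/153) = +1, so (2/153)^6 = +1.
Reached (1/153) = 1. Collecting the sign flips along the way, the symbol is -1.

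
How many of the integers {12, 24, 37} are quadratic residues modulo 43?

(12/43) = -1 → non-residue.
(24/43) = +1 → QR.
(37/43) = -1 → non-residue.
Total quadratic residues among the 3: 1.

1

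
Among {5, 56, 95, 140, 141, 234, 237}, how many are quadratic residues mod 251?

(5/251) = +1 → QR.
(56/251) = -1 → non-residue.
(95/251) = -1 → non-residue.
(140/251) = +1 → QR.
(141/251) = -1 → non-residue.
(234/251) = -1 → non-residue.
(237/251) = +1 → QR.
Total quadratic residues among the 7: 3.

3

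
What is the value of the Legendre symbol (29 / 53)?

Reciprocity: 29 ≡ 1 and 53 ≡ 1 (mod 4), so (29/53) = +(53/29).
Reduce top mod 29: now compute (24/29).
Pull out 2^3: since 29 ≡ 5 (mod 8), (2/29) = -1, so (2/29)^3 = -1.
Reciprocity: 3 ≡ 3 and 29 ≡ 1 (mod 4), so (3/29) = +(29/3).
Reduce top mod 3: now compute (2/3).
Pull out 2: since 3 ≡ 3 (mod 8), (2/3) = -1.
Reached (1/3) = 1. Collecting the sign flips along the way, the symbol is +1.

1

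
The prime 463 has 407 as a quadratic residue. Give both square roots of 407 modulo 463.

Since 463 ≡ 3 (mod 4), a square root of 407 is 407^((463+1)/4) = 407^116 mod 463.
Repeated squaring: 407^2≡358, 407^4≡376, 407^8≡161, 407^16≡456, 407^32≡49, 407^64≡86 (mod 463).
407^116 = 407^(64+32+16+4) ≡ 380 (mod 463).
Check: 380² = 144400 ≡ 407 (mod 463). The two roots are 83 and 380.

83, 380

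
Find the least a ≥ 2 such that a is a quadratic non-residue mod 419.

(2/419) = −1, so 2 is the smallest positive non-residue mod 419.

2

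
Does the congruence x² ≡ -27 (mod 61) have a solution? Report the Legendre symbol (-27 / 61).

First reduce: -27 ≡ 34 (mod 61).
Pull out 2: since 61 ≡ 5 (mod 8), (2/61) = -1.
Reciprocity: 17 ≡ 1 and 61 ≡ 1 (mod 4), so (17/61) = +(61/17).
Reduce top mod 17: now compute (10/17).
Pull out 2: since 17 ≡ 1 (mod 8), (2/17) = +1.
Reciprocity: 5 ≡ 1 and 17 ≡ 1 (mod 4), so (5/17) = +(17/5).
Reduce top mod 5: now compute (2/5).
Pull out 2: since 5 ≡ 5 (mod 8), (2/5) = -1.
Reached (1/5) = 1. Collecting the sign flips along the way, the symbol is +1.

1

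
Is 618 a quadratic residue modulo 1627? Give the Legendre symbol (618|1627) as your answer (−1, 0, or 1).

Pull out 2: since 1627 ≡ 3 (mod 8), (2/1627) = -1.
Reciprocity: 309 ≡ 1 and 1627 ≡ 3 (mod 4), so (309/1627) = +(1627/309).
Reduce top mod 309: now compute (82/309).
Pull out 2: since 309 ≡ 5 (mod 8), (2/309) = -1.
Reciprocity: 41 ≡ 1 and 309 ≡ 1 (mod 4), so (41/309) = +(309/41).
Reduce top mod 41: now compute (22/41).
Pull out 2: since 41 ≡ 1 (mod 8), (2/41) = +1.
Reciprocity: 11 ≡ 3 and 41 ≡ 1 (mod 4), so (11/41) = +(41/11).
Reduce top mod 11: now compute (8/11).
Pull out 2^3: since 11 ≡ 3 (mod 8), (2/11) = -1, so (2/11)^3 = -1.
Reached (1/11) = 1. Collecting the sign flips along the way, the symbol is -1.

-1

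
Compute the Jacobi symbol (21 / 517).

-1

Reciprocity: 21 ≡ 1 and 517 ≡ 1 (mod 4), so (21/517) = +(517/21).
Reduce top mod 21: now compute (13/21).
Reciprocity: 13 ≡ 1 and 21 ≡ 1 (mod 4), so (13/21) = +(21/13).
Reduce top mod 13: now compute (8/13).
Pull out 2^3: since 13 ≡ 5 (mod 8), (2/13) = -1, so (2/13)^3 = -1.
Reached (1/13) = 1. Collecting the sign flips along the way, the symbol is -1.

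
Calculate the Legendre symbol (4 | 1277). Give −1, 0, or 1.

1

Pull out 2^2: since 1277 ≡ 5 (mod 8), (2/1277) = -1, so (2/1277)^2 = +1.
Reached (1/1277) = 1. Collecting the sign flips along the way, the symbol is +1.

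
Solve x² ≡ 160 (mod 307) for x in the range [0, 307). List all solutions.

62, 245

Since 307 ≡ 3 (mod 4), a square root of 160 is 160^((307+1)/4) = 160^77 mod 307.
Repeated squaring: 160^2≡119, 160^4≡39, 160^8≡293, 160^16≡196, 160^32≡41, 160^64≡146 (mod 307).
160^77 = 160^(64+8+4+1) ≡ 62 (mod 307).
Check: 62² = 3844 ≡ 160 (mod 307). The two roots are 62 and 245.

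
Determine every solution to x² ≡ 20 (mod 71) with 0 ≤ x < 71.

34, 37

Since 71 ≡ 3 (mod 4), a square root of 20 is 20^((71+1)/4) = 20^18 mod 71.
Repeated squaring: 20^2≡45, 20^4≡37, 20^8≡20, 20^16≡45 (mod 71).
20^18 = 20^(16+2) ≡ 37 (mod 71).
Check: 37² = 1369 ≡ 20 (mod 71). The two roots are 34 and 37.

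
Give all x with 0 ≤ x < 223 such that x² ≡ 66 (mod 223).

Since 223 ≡ 3 (mod 4), a square root of 66 is 66^((223+1)/4) = 66^56 mod 223.
Repeated squaring: 66^2≡119, 66^4≡112, 66^8≡56, 66^16≡14, 66^32≡196 (mod 223).
66^56 = 66^(32+16+8) ≡ 17 (mod 223).
Check: 17² = 289 ≡ 66 (mod 223). The two roots are 17 and 206.

17, 206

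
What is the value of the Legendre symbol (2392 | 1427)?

1

First reduce: 2392 ≡ 965 (mod 1427).
Reciprocity: 965 ≡ 1 and 1427 ≡ 3 (mod 4), so (965/1427) = +(1427/965).
Reduce top mod 965: now compute (462/965).
Pull out 2: since 965 ≡ 5 (mod 8), (2/965) = -1.
Reciprocity: 231 ≡ 3 and 965 ≡ 1 (mod 4), so (231/965) = +(965/231).
Reduce top mod 231: now compute (41/231).
Reciprocity: 41 ≡ 1 and 231 ≡ 3 (mod 4), so (41/231) = +(231/41).
Reduce top mod 41: now compute (26/41).
Pull out 2: since 41 ≡ 1 (mod 8), (2/41) = +1.
Reciprocity: 13 ≡ 1 and 41 ≡ 1 (mod 4), so (13/41) = +(41/13).
Reduce top mod 13: now compute (2/13).
Pull out 2: since 13 ≡ 5 (mod 8), (2/13) = -1.
Reached (1/13) = 1. Collecting the sign flips along the way, the symbol is +1.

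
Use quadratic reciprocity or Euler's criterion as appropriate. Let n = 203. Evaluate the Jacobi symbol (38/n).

-1

Pull out 2: since 203 ≡ 3 (mod 8), (2/203) = -1.
Reciprocity: 19 ≡ 3 and 203 ≡ 3 (mod 4), so (19/203) = −(203/19).
Reduce top mod 19: now compute (13/19).
Reciprocity: 13 ≡ 1 and 19 ≡ 3 (mod 4), so (13/19) = +(19/13).
Reduce top mod 13: now compute (6/13).
Pull out 2: since 13 ≡ 5 (mod 8), (2/13) = -1.
Reciprocity: 3 ≡ 3 and 13 ≡ 1 (mod 4), so (3/13) = +(13/3).
Reduce top mod 3: now compute (1/3).
Reached (1/3) = 1. Collecting the sign flips along the way, the symbol is -1.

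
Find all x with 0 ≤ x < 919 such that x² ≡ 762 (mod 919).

41, 878

Since 919 ≡ 3 (mod 4), a square root of 762 is 762^((919+1)/4) = 762^230 mod 919.
Repeated squaring: 762^2≡755, 762^4≡245, 762^8≡290, 762^16≡471, 762^32≡362, 762^64≡546, 762^128≡360 (mod 919).
762^230 = 762^(128+64+32+4+2) ≡ 878 (mod 919).
Check: 878² = 770884 ≡ 762 (mod 919). The two roots are 41 and 878.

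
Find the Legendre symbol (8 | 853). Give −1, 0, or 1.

-1

Euler's criterion: (8/853) ≡ 8^426 (mod 853).
8^2 ≡ 64 (mod 853)
8^4 ≡ 684 (mod 853)
8^8 ≡ 412 (mod 853)
8^16 ≡ 850 (mod 853)
8^32 ≡ 9 (mod 853)
8^64 ≡ 81 (mod 853)
8^128 ≡ 590 (mod 853)
8^256 ≡ 76 (mod 853)
8^426 = 8^(256+128+32+8+2) ≡ 852 (mod 853).
Result is 852 ≡ −1, so (8/853) = −1.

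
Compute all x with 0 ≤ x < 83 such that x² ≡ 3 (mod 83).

Since 83 ≡ 3 (mod 4), a square root of 3 is 3^((83+1)/4) = 3^21 mod 83.
Repeated squaring: 3^2≡9, 3^4≡81, 3^8≡4, 3^16≡16 (mod 83).
3^21 = 3^(16+4+1) ≡ 70 (mod 83).
Check: 70² = 4900 ≡ 3 (mod 83). The two roots are 13 and 70.

13, 70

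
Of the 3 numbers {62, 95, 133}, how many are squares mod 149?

(62/149) = -1 → non-residue.
(95/149) = +1 → QR.
(133/149) = +1 → QR.
Total quadratic residues among the 3: 2.

2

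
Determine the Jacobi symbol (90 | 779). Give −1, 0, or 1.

-1

Pull out 2: since 779 ≡ 3 (mod 8), (2/779) = -1.
Reciprocity: 45 ≡ 1 and 779 ≡ 3 (mod 4), so (45/779) = +(779/45).
Reduce top mod 45: now compute (14/45).
Pull out 2: since 45 ≡ 5 (mod 8), (2/45) = -1.
Reciprocity: 7 ≡ 3 and 45 ≡ 1 (mod 4), so (7/45) = +(45/7).
Reduce top mod 7: now compute (3/7).
Reciprocity: 3 ≡ 3 and 7 ≡ 3 (mod 4), so (3/7) = −(7/3).
Reduce top mod 3: now compute (1/3).
Reached (1/3) = 1. Collecting the sign flips along the way, the symbol is -1.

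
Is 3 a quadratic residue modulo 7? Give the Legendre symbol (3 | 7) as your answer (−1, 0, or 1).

Euler's criterion: (3/7) ≡ 3^3 (mod 7).
3^2 ≡ 2 (mod 7)
3^3 = 3^(2+1) ≡ 6 (mod 7).
Result is 6 ≡ −1, so (3/7) = −1.

-1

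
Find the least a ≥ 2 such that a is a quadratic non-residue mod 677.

(2/677) = −1, so 2 is the smallest positive non-residue mod 677.

2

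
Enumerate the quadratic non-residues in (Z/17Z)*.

3,5,6,7,10,11,12,14

Square k = 1,…,8 (k and 17−k give the same square):
1²=1, 2²=4, 3²=9, 4²=16, 5²≡8, 6²≡2, 7²≡15, 8²≡13 (mod 17).
The residues are {1, 2, 4, 8, 9, 13, 15, 16}; the non-residues are the remaining 8 nonzero classes.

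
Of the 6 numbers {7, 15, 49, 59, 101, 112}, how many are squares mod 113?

4

(7/113) = +1 → QR.
(15/113) = +1 → QR.
(49/113) = +1 → QR.
(59/113) = -1 → non-residue.
(101/113) = -1 → non-residue.
(112/113) = +1 → QR.
Total quadratic residues among the 6: 4.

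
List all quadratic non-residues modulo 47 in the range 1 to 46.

Square k = 1,…,23 (k and 47−k give the same square):
1²=1, 2²=4, 3²=9, 4²=16, 5²=25, 6²=36, 7²≡2, 8²≡17, 9²≡34, 10²≡6, 11²≡27, 12²≡3, 13²≡28, 14²≡8, 15²≡37, 16²≡21, 17²≡7, 18²≡42, 19²≡32, 20²≡24, 21²≡18, 22²≡14, 23²≡12 (mod 47).
The residues are {1, 2, 3, 4, 6, 7, 8, 9, 12, 14, 16, 17, 18, 21, 24, 25, 27, 28, 32, 34, 36, 37, 42}; the non-residues are the remaining 23 nonzero classes.

5, 10, 11, 13, 15, 19, 20, 22, 23, 26, 29, 30, 31, 33, 35, 38, 39, 40, 41, 43, 44, 45, 46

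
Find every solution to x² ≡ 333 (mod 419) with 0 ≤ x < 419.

137, 282

Since 419 ≡ 3 (mod 4), a square root of 333 is 333^((419+1)/4) = 333^105 mod 419.
Repeated squaring: 333^2≡273, 333^4≡366, 333^8≡295, 333^16≡292, 333^32≡207, 333^64≡111 (mod 419).
333^105 = 333^(64+32+8+1) ≡ 137 (mod 419).
Check: 137² = 18769 ≡ 333 (mod 419). The two roots are 137 and 282.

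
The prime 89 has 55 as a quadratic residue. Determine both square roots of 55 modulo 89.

89 ≡ 1 (mod 4), so we find a root by search.
Trying successive values, 12² = 144 ≡ 55 (mod 89). The other root is 89 − 12 = 77.

12, 77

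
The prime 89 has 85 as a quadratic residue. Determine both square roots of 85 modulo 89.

21, 68

89 ≡ 1 (mod 4), so we find a root by search.
Trying successive values, 21² = 441 ≡ 85 (mod 89). The other root is 89 − 21 = 68.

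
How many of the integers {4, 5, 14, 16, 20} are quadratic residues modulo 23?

2

(4/23) = +1 → QR.
(5/23) = -1 → non-residue.
(14/23) = -1 → non-residue.
(16/23) = +1 → QR.
(20/23) = -1 → non-residue.
Total quadratic residues among the 5: 2.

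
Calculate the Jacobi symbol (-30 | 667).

1

First reduce: -30 ≡ 637 (mod 667).
Reciprocity: 637 ≡ 1 and 667 ≡ 3 (mod 4), so (637/667) = +(667/637).
Reduce top mod 637: now compute (30/637).
Pull out 2: since 637 ≡ 5 (mod 8), (2/637) = -1.
Reciprocity: 15 ≡ 3 and 637 ≡ 1 (mod 4), so (15/637) = +(637/15).
Reduce top mod 15: now compute (7/15).
Reciprocity: 7 ≡ 3 and 15 ≡ 3 (mod 4), so (7/15) = −(15/7).
Reduce top mod 7: now compute (1/7).
Reached (1/7) = 1. Collecting the sign flips along the way, the symbol is +1.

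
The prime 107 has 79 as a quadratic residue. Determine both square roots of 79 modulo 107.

20, 87

Since 107 ≡ 3 (mod 4), a square root of 79 is 79^((107+1)/4) = 79^27 mod 107.
Repeated squaring: 79^2≡35, 79^4≡48, 79^8≡57, 79^16≡39 (mod 107).
79^27 = 79^(16+8+2+1) ≡ 87 (mod 107).
Check: 87² = 7569 ≡ 79 (mod 107). The two roots are 20 and 87.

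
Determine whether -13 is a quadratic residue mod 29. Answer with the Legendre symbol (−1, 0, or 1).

1

First reduce: -13 ≡ 16 (mod 29).
Pull out 2^4: since 29 ≡ 5 (mod 8), (2/29) = -1, so (2/29)^4 = +1.
Reached (1/29) = 1. Collecting the sign flips along the way, the symbol is +1.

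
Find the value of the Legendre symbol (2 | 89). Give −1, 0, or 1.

Pull out 2: since 89 ≡ 1 (mod 8), (2/89) = +1.
Reached (1/89) = 1. Collecting the sign flips along the way, the symbol is +1.

1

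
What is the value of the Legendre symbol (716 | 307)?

First reduce: 716 ≡ 102 (mod 307).
Pull out 2: since 307 ≡ 3 (mod 8), (2/307) = -1.
Reciprocity: 51 ≡ 3 and 307 ≡ 3 (mod 4), so (51/307) = −(307/51).
Reduce top mod 51: now compute (1/51).
Reached (1/51) = 1. Collecting the sign flips along the way, the symbol is +1.

1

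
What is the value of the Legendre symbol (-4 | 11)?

Euler's criterion: (-4/11) ≡ 7^5 (mod 11).
7^2 ≡ 5 (mod 11)
7^4 ≡ 3 (mod 11)
7^5 = 7^(4+1) ≡ 10 (mod 11).
Result is 10 ≡ −1, so (-4/11) = −1.

-1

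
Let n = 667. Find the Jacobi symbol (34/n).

Pull out 2: since 667 ≡ 3 (mod 8), (2/667) = -1.
Reciprocity: 17 ≡ 1 and 667 ≡ 3 (mod 4), so (17/667) = +(667/17).
Reduce top mod 17: now compute (4/17).
Pull out 2^2: since 17 ≡ 1 (mod 8), (2/17) = +1, so (2/17)^2 = +1.
Reached (1/17) = 1. Collecting the sign flips along the way, the symbol is -1.

-1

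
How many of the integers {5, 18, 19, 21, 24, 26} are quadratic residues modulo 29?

2

(5/29) = +1 → QR.
(18/29) = -1 → non-residue.
(19/29) = -1 → non-residue.
(21/29) = -1 → non-residue.
(24/29) = +1 → QR.
(26/29) = -1 → non-residue.
Total quadratic residues among the 6: 2.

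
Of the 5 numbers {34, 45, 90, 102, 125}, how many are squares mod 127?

(34/127) = +1 → QR.
(45/127) = -1 → non-residue.
(90/127) = -1 → non-residue.
(102/127) = -1 → non-residue.
(125/127) = -1 → non-residue.
Total quadratic residues among the 5: 1.

1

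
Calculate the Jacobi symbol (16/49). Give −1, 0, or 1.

Pull out 2^4: since 49 ≡ 1 (mod 8), (2/49) = +1, so (2/49)^4 = +1.
Reached (1/49) = 1. Collecting the sign flips along the way, the symbol is +1.

1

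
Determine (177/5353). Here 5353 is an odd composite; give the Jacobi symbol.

Reciprocity: 177 ≡ 1 and 5353 ≡ 1 (mod 4), so (177/5353) = +(5353/177).
Reduce top mod 177: now compute (43/177).
Reciprocity: 43 ≡ 3 and 177 ≡ 1 (mod 4), so (43/177) = +(177/43).
Reduce top mod 43: now compute (5/43).
Reciprocity: 5 ≡ 1 and 43 ≡ 3 (mod 4), so (5/43) = +(43/5).
Reduce top mod 5: now compute (3/5).
Reciprocity: 3 ≡ 3 and 5 ≡ 1 (mod 4), so (3/5) = +(5/3).
Reduce top mod 3: now compute (2/3).
Pull out 2: since 3 ≡ 3 (mod 8), (2/3) = -1.
Reached (1/3) = 1. Collecting the sign flips along the way, the symbol is -1.

-1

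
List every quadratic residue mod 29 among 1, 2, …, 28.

1,4,5,6,7,9,13,16,20,22,23,24,25,28

Square k = 1,…,14 (k and 29−k give the same square):
1²=1, 2²=4, 3²=9, 4²=16, 5²=25, 6²≡7, 7²≡20, 8²≡6, 9²≡23, 10²≡13, 11²≡5, 12²≡28, 13²≡24, 14²≡22 (mod 29).
So the quadratic residues mod 29 are {1, 4, 5, 6, 7, 9, 13, 16, 20, 22, 23, 24, 25, 28}.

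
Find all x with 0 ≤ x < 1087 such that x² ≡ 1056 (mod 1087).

Since 1087 ≡ 3 (mod 4), a square root of 1056 is 1056^((1087+1)/4) = 1056^272 mod 1087.
Repeated squaring: 1056^2≡961, 1056^4≡658, 1056^8≡338, 1056^16≡109, 1056^32≡1011, 1056^64≡341, 1056^128≡1059, 1056^256≡784 (mod 1087).
1056^272 = 1056^(256+16) ≡ 670 (mod 1087).
Check: 670² = 448900 ≡ 1056 (mod 1087). The two roots are 417 and 670.

417, 670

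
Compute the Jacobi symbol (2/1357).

-1

Pull out 2: since 1357 ≡ 5 (mod 8), (2/1357) = -1.
Reached (1/1357) = 1. Collecting the sign flips along the way, the symbol is -1.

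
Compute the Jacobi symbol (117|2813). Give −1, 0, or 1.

Reciprocity: 117 ≡ 1 and 2813 ≡ 1 (mod 4), so (117/2813) = +(2813/117).
Reduce top mod 117: now compute (5/117).
Reciprocity: 5 ≡ 1 and 117 ≡ 1 (mod 4), so (5/117) = +(117/5).
Reduce top mod 5: now compute (2/5).
Pull out 2: since 5 ≡ 5 (mod 8), (2/5) = -1.
Reached (1/5) = 1. Collecting the sign flips along the way, the symbol is -1.

-1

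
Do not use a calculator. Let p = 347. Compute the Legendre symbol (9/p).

1

Reciprocity: 9 ≡ 1 and 347 ≡ 3 (mod 4), so (9/347) = +(347/9).
Reduce top mod 9: now compute (5/9).
Reciprocity: 5 ≡ 1 and 9 ≡ 1 (mod 4), so (5/9) = +(9/5).
Reduce top mod 5: now compute (4/5).
Pull out 2^2: since 5 ≡ 5 (mod 8), (2/5) = -1, so (2/5)^2 = +1.
Reached (1/5) = 1. Collecting the sign flips along the way, the symbol is +1.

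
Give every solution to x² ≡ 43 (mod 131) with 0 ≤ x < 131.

Since 131 ≡ 3 (mod 4), a square root of 43 is 43^((131+1)/4) = 43^33 mod 131.
Repeated squaring: 43^2≡15, 43^4≡94, 43^8≡59, 43^16≡75, 43^32≡123 (mod 131).
43^33 = 43^(32+1) ≡ 49 (mod 131).
Check: 49² = 2401 ≡ 43 (mod 131). The two roots are 49 and 82.

49, 82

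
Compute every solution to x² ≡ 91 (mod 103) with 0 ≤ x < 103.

Since 103 ≡ 3 (mod 4), a square root of 91 is 91^((103+1)/4) = 91^26 mod 103.
Repeated squaring: 91^2≡41, 91^4≡33, 91^8≡59, 91^16≡82 (mod 103).
91^26 = 91^(16+8+2) ≡ 83 (mod 103).
Check: 83² = 6889 ≡ 91 (mod 103). The two roots are 20 and 83.

20, 83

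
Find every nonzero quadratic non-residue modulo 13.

Square k = 1,…,6 (k and 13−k give the same square):
1²=1, 2²=4, 3²=9, 4²≡3, 5²≡12, 6²≡10 (mod 13).
The residues are {1, 3, 4, 9, 10, 12}; the non-residues are the remaining 6 nonzero classes.

2, 5, 6, 7, 8, 11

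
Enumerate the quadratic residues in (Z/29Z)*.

Square k = 1,…,14 (k and 29−k give the same square):
1²=1, 2²=4, 3²=9, 4²=16, 5²=25, 6²≡7, 7²≡20, 8²≡6, 9²≡23, 10²≡13, 11²≡5, 12²≡28, 13²≡24, 14²≡22 (mod 29).
So the quadratic residues mod 29 are {1, 4, 5, 6, 7, 9, 13, 16, 20, 22, 23, 24, 25, 28}.

1 4 5 6 7 9 13 16 20 22 23 24 25 28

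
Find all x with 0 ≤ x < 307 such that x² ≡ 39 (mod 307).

119, 188

Since 307 ≡ 3 (mod 4), a square root of 39 is 39^((307+1)/4) = 39^77 mod 307.
Repeated squaring: 39^2≡293, 39^4≡196, 39^8≡41, 39^16≡146, 39^32≡133, 39^64≡190 (mod 307).
39^77 = 39^(64+8+4+1) ≡ 119 (mod 307).
Check: 119² = 14161 ≡ 39 (mod 307). The two roots are 119 and 188.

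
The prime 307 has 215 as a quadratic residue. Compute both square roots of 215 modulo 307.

Since 307 ≡ 3 (mod 4), a square root of 215 is 215^((307+1)/4) = 215^77 mod 307.
Repeated squaring: 215^2≡175, 215^4≡232, 215^8≡99, 215^16≡284, 215^32≡222, 215^64≡164 (mod 307).
215^77 = 215^(64+8+4+1) ≡ 109 (mod 307).
Check: 109² = 11881 ≡ 215 (mod 307). The two roots are 109 and 198.

109, 198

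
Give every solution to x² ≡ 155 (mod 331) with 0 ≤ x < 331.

Since 331 ≡ 3 (mod 4), a square root of 155 is 155^((331+1)/4) = 155^83 mod 331.
Repeated squaring: 155^2≡193, 155^4≡177, 155^8≡215, 155^16≡216, 155^32≡316, 155^64≡225 (mod 331).
155^83 = 155^(64+16+2+1) ≡ 157 (mod 331).
Check: 157² = 24649 ≡ 155 (mod 331). The two roots are 157 and 174.

157, 174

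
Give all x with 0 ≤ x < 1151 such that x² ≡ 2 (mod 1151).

Since 1151 ≡ 3 (mod 4), a square root of 2 is 2^((1151+1)/4) = 2^288 mod 1151.
Repeated squaring: 2^2≡4, 2^4≡16, 2^8≡256, 2^16≡1080, 2^32≡437, 2^64≡1054, 2^128≡201, 2^256≡116 (mod 1151).
2^288 = 2^(256+32) ≡ 48 (mod 1151).
Check: 48² = 2304 ≡ 2 (mod 1151). The two roots are 48 and 1103.

48, 1103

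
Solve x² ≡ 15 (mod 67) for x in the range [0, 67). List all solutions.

Since 67 ≡ 3 (mod 4), a square root of 15 is 15^((67+1)/4) = 15^17 mod 67.
Repeated squaring: 15^2≡24, 15^4≡40, 15^8≡59, 15^16≡64 (mod 67).
15^17 = 15^(16+1) ≡ 22 (mod 67).
Check: 22² = 484 ≡ 15 (mod 67). The two roots are 22 and 45.

22, 45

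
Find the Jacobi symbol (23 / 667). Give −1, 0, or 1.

Reciprocity: 23 ≡ 3 and 667 ≡ 3 (mod 4), so (23/667) = −(667/23).
Reduce top mod 23: now compute (0/23).
Top reduces to 0: gcd > 1, so the symbol is 0.

0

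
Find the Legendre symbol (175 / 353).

Euler's criterion: (175/353) ≡ 175^176 (mod 353).
175^2 ≡ 267 (mod 353)
175^4 ≡ 336 (mod 353)
175^8 ≡ 289 (mod 353)
175^16 ≡ 213 (mod 353)
175^32 ≡ 185 (mod 353)
175^64 ≡ 337 (mod 353)
175^128 ≡ 256 (mod 353)
175^176 = 175^(128+32+16) ≡ 352 (mod 353).
Result is 352 ≡ −1, so (175/353) = −1.

-1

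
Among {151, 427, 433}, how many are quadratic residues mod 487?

(151/487) = -1 → non-residue.
(427/487) = -1 → non-residue.
(433/487) = +1 → QR.
Total quadratic residues among the 3: 1.

1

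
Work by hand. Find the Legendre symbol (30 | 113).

1

Euler's criterion: (30/113) ≡ 30^56 (mod 113).
30^2 ≡ 109 (mod 113)
30^4 ≡ 16 (mod 113)
30^8 ≡ 30 (mod 113)
30^16 ≡ 109 (mod 113)
30^32 ≡ 16 (mod 113)
30^56 = 30^(32+16+8) ≡ 1 (mod 113).
Result is 1, so (30/113) = 1.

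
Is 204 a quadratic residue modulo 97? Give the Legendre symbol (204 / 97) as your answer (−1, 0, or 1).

First reduce: 204 ≡ 10 (mod 97).
Pull out 2: since 97 ≡ 1 (mod 8), (2/97) = +1.
Reciprocity: 5 ≡ 1 and 97 ≡ 1 (mod 4), so (5/97) = +(97/5).
Reduce top mod 5: now compute (2/5).
Pull out 2: since 5 ≡ 5 (mod 8), (2/5) = -1.
Reached (1/5) = 1. Collecting the sign flips along the way, the symbol is -1.

-1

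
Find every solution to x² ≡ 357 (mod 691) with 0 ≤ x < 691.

93, 598

Since 691 ≡ 3 (mod 4), a square root of 357 is 357^((691+1)/4) = 357^173 mod 691.
Repeated squaring: 357^2≡305, 357^4≡431, 357^8≡573, 357^16≡104, 357^32≡451, 357^64≡247, 357^128≡201 (mod 691).
357^173 = 357^(128+32+8+4+1) ≡ 93 (mod 691).
Check: 93² = 8649 ≡ 357 (mod 691). The two roots are 93 and 598.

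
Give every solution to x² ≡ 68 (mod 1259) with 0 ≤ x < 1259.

256, 1003

Since 1259 ≡ 3 (mod 4), a square root of 68 is 68^((1259+1)/4) = 68^315 mod 1259.
Repeated squaring: 68^2≡847, 68^4≡1038, 68^8≡999, 68^16≡873, 68^32≡434, 68^64≡765, 68^128≡1049, 68^256≡35 (mod 1259).
68^315 = 68^(256+32+16+8+2+1) ≡ 256 (mod 1259).
Check: 256² = 65536 ≡ 68 (mod 1259). The two roots are 256 and 1003.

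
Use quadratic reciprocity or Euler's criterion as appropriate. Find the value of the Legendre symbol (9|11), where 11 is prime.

1

Reciprocity: 9 ≡ 1 and 11 ≡ 3 (mod 4), so (9/11) = +(11/9).
Reduce top mod 9: now compute (2/9).
Pull out 2: since 9 ≡ 1 (mod 8), (2/9) = +1.
Reached (1/9) = 1. Collecting the sign flips along the way, the symbol is +1.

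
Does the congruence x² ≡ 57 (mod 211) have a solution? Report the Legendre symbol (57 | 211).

Reciprocity: 57 ≡ 1 and 211 ≡ 3 (mod 4), so (57/211) = +(211/57).
Reduce top mod 57: now compute (40/57).
Pull out 2^3: since 57 ≡ 1 (mod 8), (2/57) = +1, so (2/57)^3 = +1.
Reciprocity: 5 ≡ 1 and 57 ≡ 1 (mod 4), so (5/57) = +(57/5).
Reduce top mod 5: now compute (2/5).
Pull out 2: since 5 ≡ 5 (mod 8), (2/5) = -1.
Reached (1/5) = 1. Collecting the sign flips along the way, the symbol is -1.

-1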